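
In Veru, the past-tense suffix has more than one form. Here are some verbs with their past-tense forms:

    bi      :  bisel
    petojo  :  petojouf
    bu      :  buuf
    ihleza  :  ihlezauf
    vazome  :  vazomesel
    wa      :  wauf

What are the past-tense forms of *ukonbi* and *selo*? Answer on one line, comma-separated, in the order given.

The suffix is conditioned by the last vowel: -sel when the last vowel of the stem is a front vowel (*bi*, *vazome*); -uf when the last vowel of the stem is a back vowel (*petojo*, *bu*, *ihleza*, *wa*).
*ukonbi* — last vowel /i/ (a front vowel) → -sel → *ukonbisel*.
*selo*: last vowel = /o/, a back vowel → -uf → *selouf*.

ukonbisel, selouf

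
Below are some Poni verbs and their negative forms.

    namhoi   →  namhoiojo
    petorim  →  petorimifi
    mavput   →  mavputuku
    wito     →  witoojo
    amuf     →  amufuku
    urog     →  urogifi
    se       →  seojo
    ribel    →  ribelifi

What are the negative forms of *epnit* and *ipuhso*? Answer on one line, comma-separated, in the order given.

epnituku, ipuhsoojo

The suffix is conditioned by the final sound: -uku when the stem ends in a voiceless consonant (*mavput*, *amuf*); -ifi when the stem ends in a voiced consonant (*petorim*, *urog*, *ribel*); -ojo when the stem ends in a vowel (*namhoi*, *wito*, *se*).
*epnit* — final sound /t/ (a voiceless consonant) → -uku → *epnituku*.
Since the final sound of *ipuhso* is /o/ (a vowel), it takes -ojo, giving *ipuhsoojo*.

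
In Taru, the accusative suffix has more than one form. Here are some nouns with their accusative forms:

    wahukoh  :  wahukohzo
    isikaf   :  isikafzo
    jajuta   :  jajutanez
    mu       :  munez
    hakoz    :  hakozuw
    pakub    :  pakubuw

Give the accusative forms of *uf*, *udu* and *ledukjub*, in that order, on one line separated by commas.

The pattern is voicing of the final sound: -zo when the stem ends in a voiceless consonant (*wahukoh*, *isikaf*); -uw when the stem ends in a voiced consonant (*hakoz*, *pakub*); -nez when the stem ends in a vowel (*jajuta*, *mu*).
*uf*: final sound = /f/, a voiceless consonant → -zo → *ufzo*.
*udu*: final sound = /u/, a vowel → -nez → *udunez*.
The final sound of *ledukjub* is /b/, which is a voiced consonant, so the suffix is -uw, giving *ledukjubuw*.

ufzo, udunez, ledukjubuw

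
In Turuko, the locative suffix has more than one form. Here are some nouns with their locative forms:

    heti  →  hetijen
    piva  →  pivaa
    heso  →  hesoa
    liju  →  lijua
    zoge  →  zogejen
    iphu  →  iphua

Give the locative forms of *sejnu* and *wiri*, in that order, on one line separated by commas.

The pattern is front/back vowel harmony: -jen when the last vowel of the stem is a front vowel (*heti*, *zoge*); -a when the last vowel of the stem is a back vowel (*piva*, *heso*, *liju*, *iphu*).
*sejnu*: last vowel = /u/, a back vowel → -a → *sejnua*.
*wiri*: last vowel = /i/, a front vowel → -jen → *wirijen*.

sejnua, wirijen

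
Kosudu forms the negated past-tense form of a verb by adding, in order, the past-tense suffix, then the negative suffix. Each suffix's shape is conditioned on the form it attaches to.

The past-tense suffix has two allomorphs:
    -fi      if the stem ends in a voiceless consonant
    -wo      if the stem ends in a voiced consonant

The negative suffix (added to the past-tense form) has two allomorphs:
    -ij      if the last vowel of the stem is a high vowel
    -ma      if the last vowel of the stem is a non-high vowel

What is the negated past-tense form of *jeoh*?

*jeoh* — final consonant /h/ (voiceless) → -fi → *jeohfi*.
The last vowel of the past-tense form *jeohfi* is /i/, which is a high vowel, so the negative suffix is -ij, giving *jeohfiij*.

jeohfiij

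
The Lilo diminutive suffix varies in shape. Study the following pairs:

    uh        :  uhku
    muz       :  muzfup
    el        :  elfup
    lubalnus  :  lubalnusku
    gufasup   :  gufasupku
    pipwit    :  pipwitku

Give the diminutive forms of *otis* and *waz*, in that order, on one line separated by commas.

otisku, wazfup

The alternation tracks the final consonant of the stem — -ku when the stem ends in a voiceless consonant (*uh*, *lubalnus*, *gufasup*, *pipwit*); -fup when the stem ends in a voiced consonant (*muz*, *el*).
The final consonant of *otis* is /s/, which is voiceless, so the suffix is -ku, giving *otisku*.
Since the final consonant of *waz* is /z/ (voiced), it takes -fup, giving *wazfup*.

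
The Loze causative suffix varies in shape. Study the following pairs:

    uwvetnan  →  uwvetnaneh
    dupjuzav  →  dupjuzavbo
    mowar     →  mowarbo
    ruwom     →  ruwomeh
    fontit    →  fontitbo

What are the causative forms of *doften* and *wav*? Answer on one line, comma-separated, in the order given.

dofteneh, wavbo

The alternation tracks the final consonant of the stem — -eh when the stem ends in a nasal (*uwvetnan*, *ruwom*); -bo when the stem ends in a non-nasal consonant (*dupjuzav*, *mowar*, *fontit*).
The final consonant of *doften* is /n/, which is a nasal, so the suffix is -eh, giving *dofteneh*.
*wav*: final consonant = /v/, non-nasal → -bo → *wavbo*.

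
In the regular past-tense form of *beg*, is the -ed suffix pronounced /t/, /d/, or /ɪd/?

The stem *beg* ends in a voiced sound other than /d/.
The -ed suffix is realized as /ɪd/ after /t, d/; as /t/ after other voiceless consonants; and as /d/ after other voiced sounds.
So -ed on *beg* is pronounced /d/.

/d/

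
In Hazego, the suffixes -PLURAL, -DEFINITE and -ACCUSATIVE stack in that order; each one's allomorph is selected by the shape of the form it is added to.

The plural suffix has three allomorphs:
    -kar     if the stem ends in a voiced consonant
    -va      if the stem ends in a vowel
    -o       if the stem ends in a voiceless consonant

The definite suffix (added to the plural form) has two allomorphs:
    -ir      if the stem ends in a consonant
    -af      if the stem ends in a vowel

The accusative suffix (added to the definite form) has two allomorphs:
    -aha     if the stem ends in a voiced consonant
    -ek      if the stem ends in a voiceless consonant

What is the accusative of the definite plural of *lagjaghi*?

The final sound of *lagjaghi* is /i/, which is a vowel, so the plural suffix is -va, giving *lagjaghiva*.
Since the final sound of the plural form *lagjaghiva* is /a/ (a vowel), it takes -af, giving *lagjaghivaaf*.
The definite form *lagjaghivaaf* — final consonant /f/ (voiceless) → -ek → *lagjaghivaafek*.

lagjaghivaafek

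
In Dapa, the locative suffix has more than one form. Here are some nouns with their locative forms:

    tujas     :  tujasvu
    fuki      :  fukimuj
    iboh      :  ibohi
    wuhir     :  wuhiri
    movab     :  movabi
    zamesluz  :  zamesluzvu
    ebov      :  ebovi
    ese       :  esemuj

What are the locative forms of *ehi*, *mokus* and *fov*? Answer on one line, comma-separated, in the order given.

ehimuj, mokusvu, fovi

Looking at the final sound of each stem: -vu when the stem ends in a sibilant (*tujas*, *zamesluz*); -i when the stem ends in a non-sibilant consonant (*iboh*, *wuhir*, *movab*, *ebov*); -muj when the stem ends in a vowel (*fuki*, *ese*).
*ehi*: final sound = /i/, a vowel → -muj → *ehimuj*.
*mokus*: final sound = /s/, a sibilant → -vu → *mokusvu*.
Since the final sound of *fov* is /v/ (a non-sibilant consonant), it takes -i, giving *fovi*.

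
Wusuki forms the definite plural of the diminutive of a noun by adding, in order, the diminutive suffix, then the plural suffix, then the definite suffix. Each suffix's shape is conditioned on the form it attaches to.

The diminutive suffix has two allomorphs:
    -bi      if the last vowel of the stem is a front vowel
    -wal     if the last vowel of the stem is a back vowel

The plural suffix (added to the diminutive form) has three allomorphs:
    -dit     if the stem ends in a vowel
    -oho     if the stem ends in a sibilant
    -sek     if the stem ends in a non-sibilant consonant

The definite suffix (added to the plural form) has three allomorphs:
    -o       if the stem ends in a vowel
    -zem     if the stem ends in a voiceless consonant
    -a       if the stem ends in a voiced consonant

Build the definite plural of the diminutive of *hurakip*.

hurakipbiditzem

*hurakip* — last vowel /i/ (a front vowel) → -bi → *hurakipbi*.
The diminutive form *hurakipbi* — final sound /i/ (a vowel) → -dit → *hurakipbidit*.
The plural form *hurakipbidit*: final sound = /t/, a voiceless consonant → -zem → *hurakipbiditzem*.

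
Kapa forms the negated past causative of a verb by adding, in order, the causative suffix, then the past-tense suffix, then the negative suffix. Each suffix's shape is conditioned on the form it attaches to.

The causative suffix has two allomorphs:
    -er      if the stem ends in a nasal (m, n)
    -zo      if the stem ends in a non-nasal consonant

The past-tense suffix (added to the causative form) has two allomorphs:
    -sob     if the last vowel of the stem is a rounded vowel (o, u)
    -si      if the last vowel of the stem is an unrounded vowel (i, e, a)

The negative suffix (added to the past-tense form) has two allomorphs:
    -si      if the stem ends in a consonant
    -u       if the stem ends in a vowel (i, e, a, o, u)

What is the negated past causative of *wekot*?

wekotzosobsi

The final consonant of *wekot* is /t/, which is non-nasal, so the causative suffix is -zo, giving *wekotzo*.
The causative form *wekotzo*: last vowel = /o/, a rounded vowel → -sob → *wekotzosob*.
Since the final sound of the past-tense form *wekotzosob* is /b/ (a consonant), it takes -si, giving *wekotzosobsi*.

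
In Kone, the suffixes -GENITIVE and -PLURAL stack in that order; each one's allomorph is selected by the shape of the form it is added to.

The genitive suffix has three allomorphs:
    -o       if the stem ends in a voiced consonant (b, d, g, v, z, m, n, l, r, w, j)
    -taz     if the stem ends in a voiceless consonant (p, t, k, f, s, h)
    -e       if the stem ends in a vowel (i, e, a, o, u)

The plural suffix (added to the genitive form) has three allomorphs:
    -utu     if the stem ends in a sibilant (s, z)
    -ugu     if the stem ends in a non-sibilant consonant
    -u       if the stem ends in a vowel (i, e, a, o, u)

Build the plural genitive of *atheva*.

The final sound of *atheva* is /a/, which is a vowel, so the genitive suffix is -e, giving *athevae*.
The genitive form *athevae* — final sound /e/ (a vowel) → -u → *athevaeu*.

athevaeu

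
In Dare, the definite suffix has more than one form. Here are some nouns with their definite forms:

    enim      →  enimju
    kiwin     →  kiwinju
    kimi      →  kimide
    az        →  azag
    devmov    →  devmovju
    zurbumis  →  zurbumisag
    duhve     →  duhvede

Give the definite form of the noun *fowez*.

fowezag

The pattern is sibilance of the final sound: -ag when the stem ends in a sibilant (*az*, *zurbumis*); -ju when the stem ends in a non-sibilant consonant (*enim*, *kiwin*, *devmov*); -de when the stem ends in a vowel (*kimi*, *duhve*).
*fowez* — final sound /z/ (a sibilant) → -ag → *fowezag*.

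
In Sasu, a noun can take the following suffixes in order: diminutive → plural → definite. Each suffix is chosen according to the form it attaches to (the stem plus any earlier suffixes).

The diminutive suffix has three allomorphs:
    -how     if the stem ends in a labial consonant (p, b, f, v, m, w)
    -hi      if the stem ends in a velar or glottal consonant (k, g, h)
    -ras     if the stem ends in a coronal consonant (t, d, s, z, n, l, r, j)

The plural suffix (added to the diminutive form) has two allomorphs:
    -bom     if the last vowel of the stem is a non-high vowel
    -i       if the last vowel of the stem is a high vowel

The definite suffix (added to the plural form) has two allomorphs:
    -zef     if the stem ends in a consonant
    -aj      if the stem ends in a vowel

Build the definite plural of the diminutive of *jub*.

Since the final consonant of *jub* is /b/ (labial), it takes -how, giving *jubhow*.
The diminutive form *jubhow*: last vowel = /o/, a non-high vowel → -bom → *jubhowbom*.
Since the final sound of the plural form *jubhowbom* is /m/ (a consonant), it takes -zef, giving *jubhowbomzef*.

jubhowbomzef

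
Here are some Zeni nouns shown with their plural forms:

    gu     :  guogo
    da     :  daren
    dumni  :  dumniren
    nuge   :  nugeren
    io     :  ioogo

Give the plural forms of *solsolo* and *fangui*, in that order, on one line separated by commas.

solsoloogo, fanguiren

Looking at the last vowel of each stem: -ogo when the last vowel of the stem is a rounded vowel (*gu*, *io*); -ren when the last vowel of the stem is an unrounded vowel (*da*, *dumni*, *nuge*).
*solsolo*: last vowel = /o/, a rounded vowel → -ogo → *solsoloogo*.
Since the last vowel of *fangui* is /i/ (an unrounded vowel), it takes -ren, giving *fanguiren*.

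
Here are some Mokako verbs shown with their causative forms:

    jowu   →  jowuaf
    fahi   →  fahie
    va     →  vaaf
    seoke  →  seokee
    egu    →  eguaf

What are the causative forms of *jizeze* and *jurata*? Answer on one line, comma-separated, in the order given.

jizezee, jurataaf

Looking at the last vowel of each stem: -e when the last vowel of the stem is a front vowel (*fahi*, *seoke*); -af when the last vowel of the stem is a back vowel (*jowu*, *va*, *egu*).
*jizeze* — last vowel /e/ (a front vowel) → -e → *jizezee*.
The last vowel of *jurata* is /a/, which is a back vowel, so the suffix is -af, giving *jurataaf*.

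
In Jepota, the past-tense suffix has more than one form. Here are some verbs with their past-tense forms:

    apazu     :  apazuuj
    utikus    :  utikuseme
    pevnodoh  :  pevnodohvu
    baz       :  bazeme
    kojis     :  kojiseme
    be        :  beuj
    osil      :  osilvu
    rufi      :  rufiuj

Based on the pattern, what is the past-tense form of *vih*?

vihvu

The alternation tracks the final sound of the stem — -eme when the stem ends in a sibilant (*utikus*, *baz*, *kojis*); -vu when the stem ends in a non-sibilant consonant (*pevnodoh*, *osil*); -uj when the stem ends in a vowel (*apazu*, *be*, *rufi*).
The final sound of *vih* is /h/, which is a non-sibilant consonant, so the suffix is -vu, giving *vihvu*.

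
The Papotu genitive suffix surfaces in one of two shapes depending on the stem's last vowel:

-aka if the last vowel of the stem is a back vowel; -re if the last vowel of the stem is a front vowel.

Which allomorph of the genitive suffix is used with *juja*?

*juja*: last vowel = /a/, a back vowel → -aka.

-aka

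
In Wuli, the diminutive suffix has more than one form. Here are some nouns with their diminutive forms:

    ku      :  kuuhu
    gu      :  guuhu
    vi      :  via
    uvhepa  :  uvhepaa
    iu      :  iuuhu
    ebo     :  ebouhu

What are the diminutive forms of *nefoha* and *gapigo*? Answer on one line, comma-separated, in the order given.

nefohaa, gapigouhu

The alternation tracks the last vowel of the stem — -uhu when the last vowel of the stem is a rounded vowel (*ku*, *gu*, *iu*, *ebo*); -a when the last vowel of the stem is an unrounded vowel (*vi*, *uvhepa*).
Since the last vowel of *nefoha* is /a/ (an unrounded vowel), it takes -a, giving *nefohaa*.
*gapigo* — last vowel /o/ (a rounded vowel) → -uhu → *gapigouhu*.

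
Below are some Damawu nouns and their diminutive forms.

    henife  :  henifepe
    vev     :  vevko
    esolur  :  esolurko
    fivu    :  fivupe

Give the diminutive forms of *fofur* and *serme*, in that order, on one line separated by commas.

The alternation tracks the final sound of the stem — -ko when the stem ends in a consonant (*vev*, *esolur*); -pe when the stem ends in a vowel (*henife*, *fivu*).
The final sound of *fofur* is /r/, which is a consonant, so the suffix is -ko, giving *fofurko*.
*serme*: final sound = /e/, a vowel → -pe → *sermepe*.

fofurko, sermepe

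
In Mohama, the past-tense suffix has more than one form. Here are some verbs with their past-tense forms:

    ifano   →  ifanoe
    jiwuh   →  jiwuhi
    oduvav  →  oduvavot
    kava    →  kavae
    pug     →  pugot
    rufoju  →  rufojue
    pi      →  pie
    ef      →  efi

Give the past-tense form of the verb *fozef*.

The alternation tracks the final sound of the stem — -i when the stem ends in a voiceless consonant (*jiwuh*, *ef*); -ot when the stem ends in a voiced consonant (*oduvav*, *pug*); -e when the stem ends in a vowel (*ifano*, *kava*, *rufoju*, *pi*).
The final sound of *fozef* is /f/, which is a voiceless consonant, so the suffix is -i, giving *fozefi*.

fozefi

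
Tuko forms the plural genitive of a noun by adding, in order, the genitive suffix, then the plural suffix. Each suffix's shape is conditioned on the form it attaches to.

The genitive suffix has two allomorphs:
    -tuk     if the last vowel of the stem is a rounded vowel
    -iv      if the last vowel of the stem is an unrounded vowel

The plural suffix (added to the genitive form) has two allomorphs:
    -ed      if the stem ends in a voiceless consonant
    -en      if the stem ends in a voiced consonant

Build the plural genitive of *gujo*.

Since the last vowel of *gujo* is /o/ (a rounded vowel), it takes -tuk, giving *gujotuk*.
Since the final consonant of the genitive form *gujotuk* is /k/ (voiceless), it takes -ed, giving *gujotuked*.

gujotuked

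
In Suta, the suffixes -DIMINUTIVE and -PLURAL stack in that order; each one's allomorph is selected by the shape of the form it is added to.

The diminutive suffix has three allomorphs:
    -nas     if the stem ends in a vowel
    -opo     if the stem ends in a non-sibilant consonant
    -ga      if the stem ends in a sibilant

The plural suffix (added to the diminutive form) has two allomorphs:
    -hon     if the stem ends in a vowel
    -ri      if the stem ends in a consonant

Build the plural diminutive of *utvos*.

The final sound of *utvos* is /s/, which is a sibilant, so the diminutive suffix is -ga, giving *utvosga*.
The diminutive form *utvosga* — final sound /a/ (a vowel) → -hon → *utvosgahon*.

utvosgahon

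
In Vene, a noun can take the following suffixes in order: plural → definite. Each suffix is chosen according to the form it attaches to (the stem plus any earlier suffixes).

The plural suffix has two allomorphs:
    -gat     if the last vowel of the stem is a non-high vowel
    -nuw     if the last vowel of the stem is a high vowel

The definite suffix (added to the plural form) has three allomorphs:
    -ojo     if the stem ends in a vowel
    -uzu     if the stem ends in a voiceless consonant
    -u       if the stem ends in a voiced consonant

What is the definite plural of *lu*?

*lu* — last vowel /u/ (a high vowel) → -nuw → *lunuw*.
Since the final sound of the plural form *lunuw* is /w/ (a voiced consonant), it takes -u, giving *lunuwu*.

lunuwu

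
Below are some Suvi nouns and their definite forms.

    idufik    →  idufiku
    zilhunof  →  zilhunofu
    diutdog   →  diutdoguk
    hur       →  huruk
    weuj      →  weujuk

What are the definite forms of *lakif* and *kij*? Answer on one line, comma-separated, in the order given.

lakifu, kijuk

The suffix is conditioned by the final consonant: -u when the stem ends in a voiceless consonant (*idufik*, *zilhunof*); -uk when the stem ends in a voiced consonant (*diutdog*, *hur*, *weuj*).
*lakif*: final consonant = /f/, voiceless → -u → *lakifu*.
The final consonant of *kij* is /j/, which is voiced, so the suffix is -uk, giving *kijuk*.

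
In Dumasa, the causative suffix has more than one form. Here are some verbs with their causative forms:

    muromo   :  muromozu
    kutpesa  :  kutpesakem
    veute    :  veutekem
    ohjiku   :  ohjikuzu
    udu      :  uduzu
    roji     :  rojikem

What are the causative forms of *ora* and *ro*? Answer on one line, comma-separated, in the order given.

orakem, rozu

The alternation tracks the last vowel of the stem — -zu when the last vowel of the stem is a rounded vowel (*muromo*, *ohjiku*, *udu*); -kem when the last vowel of the stem is an unrounded vowel (*kutpesa*, *veute*, *roji*).
*ora* — last vowel /a/ (an unrounded vowel) → -kem → *orakem*.
*ro*: last vowel = /o/, a rounded vowel → -zu → *rozu*.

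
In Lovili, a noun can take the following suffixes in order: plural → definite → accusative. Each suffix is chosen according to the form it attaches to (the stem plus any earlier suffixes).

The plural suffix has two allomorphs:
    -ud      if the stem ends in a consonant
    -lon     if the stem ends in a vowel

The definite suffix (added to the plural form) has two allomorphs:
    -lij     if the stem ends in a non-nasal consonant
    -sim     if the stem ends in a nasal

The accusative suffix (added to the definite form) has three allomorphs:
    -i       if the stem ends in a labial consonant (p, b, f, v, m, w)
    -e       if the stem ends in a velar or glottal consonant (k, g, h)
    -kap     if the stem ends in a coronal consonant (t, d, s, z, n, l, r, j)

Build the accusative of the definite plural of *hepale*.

hepalelonsimi

The final sound of *hepale* is /e/, which is a vowel, so the plural suffix is -lon, giving *hepalelon*.
The final consonant of the plural form *hepalelon* is /n/, which is a nasal, so the definite suffix is -sim, giving *hepalelonsim*.
Since the final consonant of the definite form *hepalelonsim* is /m/ (labial), it takes -i, giving *hepalelonsimi*.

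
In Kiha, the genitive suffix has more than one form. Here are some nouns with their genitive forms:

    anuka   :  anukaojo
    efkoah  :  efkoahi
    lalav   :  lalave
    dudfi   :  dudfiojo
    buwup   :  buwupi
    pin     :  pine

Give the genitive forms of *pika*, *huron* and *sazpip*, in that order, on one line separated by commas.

The pattern is voicing of the final sound: -i when the stem ends in a voiceless consonant (*efkoah*, *buwup*); -e when the stem ends in a voiced consonant (*lalav*, *pin*); -ojo when the stem ends in a vowel (*anuka*, *dudfi*).
*pika* — final sound /a/ (a vowel) → -ojo → *pikaojo*.
Since the final sound of *huron* is /n/ (a voiced consonant), it takes -e, giving *hurone*.
*sazpip*: final sound = /p/, a voiceless consonant → -i → *sazpipi*.

pikaojo, hurone, sazpipi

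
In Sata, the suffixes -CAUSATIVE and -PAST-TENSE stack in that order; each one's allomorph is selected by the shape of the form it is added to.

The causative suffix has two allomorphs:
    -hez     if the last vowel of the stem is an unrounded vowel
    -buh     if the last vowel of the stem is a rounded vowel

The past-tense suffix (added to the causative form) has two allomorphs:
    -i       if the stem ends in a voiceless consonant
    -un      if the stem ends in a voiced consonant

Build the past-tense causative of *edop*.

edopbuhi

*edop* — last vowel /o/ (a rounded vowel) → -buh → *edopbuh*.
The causative form *edopbuh* — final consonant /h/ (voiceless) → -i → *edopbuhi*.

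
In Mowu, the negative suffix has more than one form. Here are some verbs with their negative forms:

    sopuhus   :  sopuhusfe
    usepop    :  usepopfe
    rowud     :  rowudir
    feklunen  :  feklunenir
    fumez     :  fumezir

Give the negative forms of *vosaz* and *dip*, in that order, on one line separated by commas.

vosazir, dipfe

Looking at the final consonant of each stem: -fe when the stem ends in a voiceless consonant (*sopuhus*, *usepop*); -ir when the stem ends in a voiced consonant (*rowud*, *feklunen*, *fumez*).
The final consonant of *vosaz* is /z/, which is voiced, so the suffix is -ir, giving *vosazir*.
The final consonant of *dip* is /p/, which is voiceless, so the suffix is -fe, giving *dipfe*.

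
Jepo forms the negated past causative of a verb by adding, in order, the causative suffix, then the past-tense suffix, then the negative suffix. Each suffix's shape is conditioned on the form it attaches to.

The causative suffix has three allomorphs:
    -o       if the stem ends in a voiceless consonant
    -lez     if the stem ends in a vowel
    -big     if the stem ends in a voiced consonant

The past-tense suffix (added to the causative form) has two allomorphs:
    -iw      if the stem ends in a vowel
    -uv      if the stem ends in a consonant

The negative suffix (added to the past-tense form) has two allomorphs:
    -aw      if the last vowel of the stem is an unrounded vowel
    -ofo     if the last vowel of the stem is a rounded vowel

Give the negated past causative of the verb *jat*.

Since the final sound of *jat* is /t/ (a voiceless consonant), it takes -o, giving *jato*.
The causative form *jato* — final sound /o/ (a vowel) → -iw → *jatoiw*.
The past-tense form *jatoiw* — last vowel /i/ (an unrounded vowel) → -aw → *jatoiwaw*.

jatoiwaw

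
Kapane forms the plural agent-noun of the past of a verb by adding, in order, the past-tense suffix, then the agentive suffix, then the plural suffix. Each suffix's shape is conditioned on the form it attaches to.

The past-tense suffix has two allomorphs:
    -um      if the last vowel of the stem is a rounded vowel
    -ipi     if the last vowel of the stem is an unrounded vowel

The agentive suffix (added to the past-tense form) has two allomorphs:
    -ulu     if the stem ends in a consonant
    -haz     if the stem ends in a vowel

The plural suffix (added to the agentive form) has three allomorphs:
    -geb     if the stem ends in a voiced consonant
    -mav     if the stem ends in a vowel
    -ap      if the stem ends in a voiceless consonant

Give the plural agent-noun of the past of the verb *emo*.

emoumulumav

Since the last vowel of *emo* is /o/ (a rounded vowel), it takes -um, giving *emoum*.
The past-tense form *emoum* — final sound /m/ (a consonant) → -ulu → *emoumulu*.
The agentive form *emoumulu* — final sound /u/ (a vowel) → -mav → *emoumulumav*.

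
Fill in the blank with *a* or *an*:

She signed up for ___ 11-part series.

The indefinite article is chosen by the initial *sound* of the following word, not its spelling.
The number *11* is spoken "eleven", beginning with /ɪˈlɛvən/ — a vowel sound.
So the article is *an*: She signed up for an 11-part series.

an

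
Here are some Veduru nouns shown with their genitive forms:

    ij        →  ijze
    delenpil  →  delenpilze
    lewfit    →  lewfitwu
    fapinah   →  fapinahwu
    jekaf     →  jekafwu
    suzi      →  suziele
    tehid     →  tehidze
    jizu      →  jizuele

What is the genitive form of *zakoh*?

zakohwu

The alternation tracks the final sound of the stem — -wu when the stem ends in a voiceless consonant (*lewfit*, *fapinah*, *jekaf*); -ze when the stem ends in a voiced consonant (*ij*, *delenpil*, *tehid*); -ele when the stem ends in a vowel (*suzi*, *jizu*).
*zakoh* — final sound /h/ (a voiceless consonant) → -wu → *zakohwu*.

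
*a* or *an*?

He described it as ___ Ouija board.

The indefinite article is chosen by the initial *sound* of the following word, not its spelling.
*Ouija* begins with the sound /wiː/ (pronounced /ˈwiːdʒə/) — a consonant sound.
So the article is *a*: He described it as a Ouija board.

a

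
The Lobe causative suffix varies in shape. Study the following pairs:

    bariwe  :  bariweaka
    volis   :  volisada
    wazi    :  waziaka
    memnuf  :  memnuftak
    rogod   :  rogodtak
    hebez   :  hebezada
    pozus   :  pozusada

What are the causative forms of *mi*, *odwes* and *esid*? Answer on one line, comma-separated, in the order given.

The pattern is sibilance of the final sound: -ada when the stem ends in a sibilant (*volis*, *hebez*, *pozus*); -tak when the stem ends in a non-sibilant consonant (*memnuf*, *rogod*); -aka when the stem ends in a vowel (*bariwe*, *wazi*).
The final sound of *mi* is /i/, which is a vowel, so the suffix is -aka, giving *miaka*.
Since the final sound of *odwes* is /s/ (a sibilant), it takes -ada, giving *odwesada*.
The final sound of *esid* is /d/, which is a non-sibilant consonant, so the suffix is -tak, giving *esidtak*.

miaka, odwesada, esidtak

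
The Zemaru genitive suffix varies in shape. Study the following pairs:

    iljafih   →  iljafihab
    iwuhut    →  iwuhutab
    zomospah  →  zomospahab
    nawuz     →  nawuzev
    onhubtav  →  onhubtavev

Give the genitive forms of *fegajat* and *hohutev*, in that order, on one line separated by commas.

fegajatab, hohutevev

The pattern is voicing of the final consonant: -ab when the stem ends in a voiceless consonant (*iljafih*, *iwuhut*, *zomospah*); -ev when the stem ends in a voiced consonant (*nawuz*, *onhubtav*).
*fegajat*: final consonant = /t/, voiceless → -ab → *fegajatab*.
The final consonant of *hohutev* is /v/, which is voiced, so the suffix is -ev, giving *hohutevev*.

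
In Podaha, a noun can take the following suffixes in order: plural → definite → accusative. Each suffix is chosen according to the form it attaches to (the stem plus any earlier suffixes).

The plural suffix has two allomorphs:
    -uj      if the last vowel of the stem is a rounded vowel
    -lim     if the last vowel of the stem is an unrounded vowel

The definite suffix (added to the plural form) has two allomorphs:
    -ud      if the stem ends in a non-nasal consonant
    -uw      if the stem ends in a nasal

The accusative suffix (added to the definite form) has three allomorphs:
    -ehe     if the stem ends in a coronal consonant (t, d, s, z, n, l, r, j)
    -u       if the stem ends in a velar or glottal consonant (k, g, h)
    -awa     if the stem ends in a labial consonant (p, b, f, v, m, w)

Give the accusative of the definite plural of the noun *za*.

*za* — last vowel /a/ (an unrounded vowel) → -lim → *zalim*.
The plural form *zalim*: final consonant = /m/, a nasal → -uw → *zalimuw*.
The final consonant of the definite form *zalimuw* is /w/, which is labial, so the accusative suffix is -awa, giving *zalimuwawa*.

zalimuwawa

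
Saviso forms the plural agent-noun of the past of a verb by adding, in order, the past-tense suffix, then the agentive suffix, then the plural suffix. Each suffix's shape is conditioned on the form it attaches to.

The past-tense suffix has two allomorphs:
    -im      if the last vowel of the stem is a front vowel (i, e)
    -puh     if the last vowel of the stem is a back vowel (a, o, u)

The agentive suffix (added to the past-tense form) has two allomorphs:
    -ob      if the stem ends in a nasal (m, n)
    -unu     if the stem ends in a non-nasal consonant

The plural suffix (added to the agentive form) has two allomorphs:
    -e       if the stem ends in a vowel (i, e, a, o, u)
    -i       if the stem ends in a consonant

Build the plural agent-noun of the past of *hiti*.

hitiimobi

*hiti*: last vowel = /i/, a front vowel → -im → *hitiim*.
The past-tense form *hitiim*: final consonant = /m/, a nasal → -ob → *hitiimob*.
The final sound of the agentive form *hitiimob* is /b/, which is a consonant, so the plural suffix is -i, giving *hitiimobi*.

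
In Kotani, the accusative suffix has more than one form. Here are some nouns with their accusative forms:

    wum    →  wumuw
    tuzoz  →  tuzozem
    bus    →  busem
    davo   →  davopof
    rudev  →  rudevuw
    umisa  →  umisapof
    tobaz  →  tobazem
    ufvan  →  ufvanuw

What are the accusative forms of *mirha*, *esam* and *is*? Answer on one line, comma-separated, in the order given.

The suffix is conditioned by the final sound: -em when the stem ends in a sibilant (*tuzoz*, *bus*, *tobaz*); -uw when the stem ends in a non-sibilant consonant (*wum*, *rudev*, *ufvan*); -pof when the stem ends in a vowel (*davo*, *umisa*).
*mirha*: final sound = /a/, a vowel → -pof → *mirhapof*.
*esam* — final sound /m/ (a non-sibilant consonant) → -uw → *esamuw*.
Since the final sound of *is* is /s/ (a sibilant), it takes -em, giving *isem*.

mirhapof, esamuw, isem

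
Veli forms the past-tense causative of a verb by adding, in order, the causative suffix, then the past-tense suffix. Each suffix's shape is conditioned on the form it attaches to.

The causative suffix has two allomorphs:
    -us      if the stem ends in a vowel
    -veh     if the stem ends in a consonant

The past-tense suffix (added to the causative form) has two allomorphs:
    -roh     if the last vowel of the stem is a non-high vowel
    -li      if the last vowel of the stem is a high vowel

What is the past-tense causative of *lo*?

The final sound of *lo* is /o/, which is a vowel, so the causative suffix is -us, giving *lous*.
The causative form *lous* — last vowel /u/ (a high vowel) → -li → *lousli*.

lousli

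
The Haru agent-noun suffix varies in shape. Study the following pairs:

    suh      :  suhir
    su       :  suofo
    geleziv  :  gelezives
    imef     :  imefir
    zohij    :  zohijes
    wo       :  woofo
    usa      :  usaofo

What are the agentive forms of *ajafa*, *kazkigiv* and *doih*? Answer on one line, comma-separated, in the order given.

The alternation tracks the final sound of the stem — -ir when the stem ends in a voiceless consonant (*suh*, *imef*); -es when the stem ends in a voiced consonant (*geleziv*, *zohij*); -ofo when the stem ends in a vowel (*su*, *wo*, *usa*).
The final sound of *ajafa* is /a/, which is a vowel, so the suffix is -ofo, giving *ajafaofo*.
*kazkigiv*: final sound = /v/, a voiced consonant → -es → *kazkigives*.
Since the final sound of *doih* is /h/ (a voiceless consonant), it takes -ir, giving *doihir*.

ajafaofo, kazkigives, doihir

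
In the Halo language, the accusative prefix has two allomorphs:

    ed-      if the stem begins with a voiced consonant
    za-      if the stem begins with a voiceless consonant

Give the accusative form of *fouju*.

*fouju*: first consonant = /f/, voiceless → za- → *zafouju*.

zafouju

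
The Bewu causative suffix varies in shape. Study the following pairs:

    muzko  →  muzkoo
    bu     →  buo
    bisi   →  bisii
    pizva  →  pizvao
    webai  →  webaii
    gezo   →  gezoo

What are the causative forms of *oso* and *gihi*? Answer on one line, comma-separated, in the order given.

Looking at the last vowel of each stem: -i when the last vowel of the stem is a front vowel (*bisi*, *webai*); -o when the last vowel of the stem is a back vowel (*muzko*, *bu*, *pizva*, *gezo*).
The last vowel of *oso* is /o/, which is a back vowel, so the suffix is -o, giving *osoo*.
*gihi* — last vowel /i/ (a front vowel) → -i → *gihii*.

osoo, gihii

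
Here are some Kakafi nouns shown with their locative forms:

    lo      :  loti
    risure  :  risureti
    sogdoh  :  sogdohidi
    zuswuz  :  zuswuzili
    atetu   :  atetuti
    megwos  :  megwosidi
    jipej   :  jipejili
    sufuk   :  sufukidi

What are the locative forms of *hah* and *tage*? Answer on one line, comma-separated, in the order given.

hahidi, tageti

The alternation tracks the final sound of the stem — -idi when the stem ends in a voiceless consonant (*sogdoh*, *megwos*, *sufuk*); -ili when the stem ends in a voiced consonant (*zuswuz*, *jipej*); -ti when the stem ends in a vowel (*lo*, *risure*, *atetu*).
*hah*: final sound = /h/, a voiceless consonant → -idi → *hahidi*.
Since the final sound of *tage* is /e/ (a vowel), it takes -ti, giving *tageti*.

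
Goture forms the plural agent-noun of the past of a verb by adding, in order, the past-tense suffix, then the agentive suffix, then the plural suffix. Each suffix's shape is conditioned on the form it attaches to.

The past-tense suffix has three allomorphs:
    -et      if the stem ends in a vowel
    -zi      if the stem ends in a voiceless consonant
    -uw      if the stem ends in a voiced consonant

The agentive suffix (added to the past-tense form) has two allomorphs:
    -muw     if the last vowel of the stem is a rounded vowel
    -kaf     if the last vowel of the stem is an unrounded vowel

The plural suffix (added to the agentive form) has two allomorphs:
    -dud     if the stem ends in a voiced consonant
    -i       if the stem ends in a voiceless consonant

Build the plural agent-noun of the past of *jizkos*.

*jizkos*: final sound = /s/, a voiceless consonant → -zi → *jizkoszi*.
Since the last vowel of the past-tense form *jizkoszi* is /i/ (an unrounded vowel), it takes -kaf, giving *jizkoszikaf*.
The agentive form *jizkoszikaf* — final consonant /f/ (voiceless) → -i → *jizkoszikafi*.

jizkoszikafi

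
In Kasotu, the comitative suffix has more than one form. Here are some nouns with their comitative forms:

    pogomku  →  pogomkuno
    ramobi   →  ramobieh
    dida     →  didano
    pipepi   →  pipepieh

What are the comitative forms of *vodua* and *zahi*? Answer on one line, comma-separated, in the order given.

voduano, zahieh

The pattern is front/back vowel harmony: -eh when the last vowel of the stem is a front vowel (*ramobi*, *pipepi*); -no when the last vowel of the stem is a back vowel (*pogomku*, *dida*).
*vodua* — last vowel /a/ (a back vowel) → -no → *voduano*.
*zahi* — last vowel /i/ (a front vowel) → -eh → *zahieh*.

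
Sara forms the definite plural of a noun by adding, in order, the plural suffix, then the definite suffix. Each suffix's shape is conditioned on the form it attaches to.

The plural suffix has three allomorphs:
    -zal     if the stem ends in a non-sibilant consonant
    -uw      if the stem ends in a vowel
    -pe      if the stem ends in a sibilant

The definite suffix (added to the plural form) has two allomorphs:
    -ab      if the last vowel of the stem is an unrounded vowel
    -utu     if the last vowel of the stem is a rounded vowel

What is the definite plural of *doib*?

doibzalab

Since the final sound of *doib* is /b/ (a non-sibilant consonant), it takes -zal, giving *doibzal*.
Since the last vowel of the plural form *doibzal* is /a/ (an unrounded vowel), it takes -ab, giving *doibzalab*.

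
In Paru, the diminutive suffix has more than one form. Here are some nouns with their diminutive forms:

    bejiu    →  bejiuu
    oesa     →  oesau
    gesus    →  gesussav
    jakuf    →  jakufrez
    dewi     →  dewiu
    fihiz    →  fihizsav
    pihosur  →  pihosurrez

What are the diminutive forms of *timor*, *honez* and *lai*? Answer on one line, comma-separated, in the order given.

timorrez, honezsav, laiu

The suffix is conditioned by the final sound: -sav when the stem ends in a sibilant (*gesus*, *fihiz*); -rez when the stem ends in a non-sibilant consonant (*jakuf*, *pihosur*); -u when the stem ends in a vowel (*bejiu*, *oesa*, *dewi*).
Since the final sound of *timor* is /r/ (a non-sibilant consonant), it takes -rez, giving *timorrez*.
The final sound of *honez* is /z/, which is a sibilant, so the suffix is -sav, giving *honezsav*.
*lai* — final sound /i/ (a vowel) → -u → *laiu*.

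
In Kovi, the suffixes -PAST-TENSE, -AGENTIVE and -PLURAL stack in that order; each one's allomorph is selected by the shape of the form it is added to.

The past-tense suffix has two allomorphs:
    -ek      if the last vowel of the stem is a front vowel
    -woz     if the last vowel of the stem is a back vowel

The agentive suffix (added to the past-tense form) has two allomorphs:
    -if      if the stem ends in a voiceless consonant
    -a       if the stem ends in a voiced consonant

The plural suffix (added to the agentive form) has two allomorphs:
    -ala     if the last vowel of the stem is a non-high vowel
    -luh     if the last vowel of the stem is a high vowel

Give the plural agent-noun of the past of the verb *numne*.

numneekifluh

*numne*: last vowel = /e/, a front vowel → -ek → *numneek*.
The past-tense form *numneek*: final consonant = /k/, voiceless → -if → *numneekif*.
The agentive form *numneekif* — last vowel /i/ (a high vowel) → -luh → *numneekifluh*.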